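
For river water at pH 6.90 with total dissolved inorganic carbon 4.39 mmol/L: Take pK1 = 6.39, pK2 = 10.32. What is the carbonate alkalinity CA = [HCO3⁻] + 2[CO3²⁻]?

CA = 3.36 mmol/L

CA = [HCO3⁻] + 2[CO3²⁻] = (α₁ + 2α₂)·DIC
At pH 6.90: [H⁺]/K1 = 10^-0.51 = 0.30903, K2/[H⁺] = 10^-3.42 = 0.00038019
α₁ = 1/(1 + 0.30903 + 0.00038019) = 1/1.3094 = 0.7637; α₂ = α₁·K2/[H⁺] = 0.0002904
α₁ + 2α₂ = 0.7643
CA = 0.7643 × 4.39 = 3.36 mmol/L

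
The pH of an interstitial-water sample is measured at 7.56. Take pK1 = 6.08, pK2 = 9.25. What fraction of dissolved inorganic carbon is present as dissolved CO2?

α₀ = 1 / (1 + K1/[H⁺] + K1K2/[H⁺]²) = 1 / (1 + 10^+1.48 + 10^-0.21)
   = 1 / (1 + 30.200 + 0.61660) = 1/31.816 = 0.03143

α₀ = 0.0314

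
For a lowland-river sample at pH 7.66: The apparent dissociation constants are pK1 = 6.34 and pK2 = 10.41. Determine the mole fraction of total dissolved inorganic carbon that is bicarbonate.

α₁ = 0.953

α₁ = 1 / (1 + [H⁺]/K1 + K2/[H⁺]) = 1 / (1 + 10^-1.32 + 10^-2.75)
   = 1 / (1 + 0.047863 + 0.0017783) = 1/1.0496 = 0.9527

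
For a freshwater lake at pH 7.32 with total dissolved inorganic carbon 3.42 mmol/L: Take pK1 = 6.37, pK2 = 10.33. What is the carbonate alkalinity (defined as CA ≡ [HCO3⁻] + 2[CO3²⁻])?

CA = 3.08 mmol/L

CA = [HCO3⁻] + 2[CO3²⁻] = (α₁ + 2α₂)·DIC
At pH 7.32: [H⁺]/K1 = 10^-0.95 = 0.11220, K2/[H⁺] = 10^-3.01 = 0.00097724
α₁ = 1/(1 + 0.11220 + 0.00097724) = 1/1.1132 = 0.8983; α₂ = α₁·K2/[H⁺] = 0.0008779
α₁ + 2α₂ = 0.9001
CA = 0.9001 × 3.42 = 3.08 mmol/L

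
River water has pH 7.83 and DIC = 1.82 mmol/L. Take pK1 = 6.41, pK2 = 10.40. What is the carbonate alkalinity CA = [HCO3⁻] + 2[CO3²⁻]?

CA = 1.76 mmol/L

CA = [HCO3⁻] + 2[CO3²⁻] = (α₁ + 2α₂)·DIC
At pH 7.83: [H⁺]/K1 = 10^-1.42 = 0.038019, K2/[H⁺] = 10^-2.57 = 0.0026915
α₁ = 1/(1 + 0.038019 + 0.0026915) = 1/1.0407 = 0.9609; α₂ = α₁·K2/[H⁺] = 0.002586
α₁ + 2α₂ = 0.9661
CA = 0.9661 × 1.82 = 1.76 mmol/L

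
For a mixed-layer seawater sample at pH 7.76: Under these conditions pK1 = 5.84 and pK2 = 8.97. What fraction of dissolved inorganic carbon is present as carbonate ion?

α₂ = 1 / (1 + [H⁺]/K2 + [H⁺]²/(K1K2)) = 1 / (1 + 10^+1.21 + 10^-0.71)
   = 1 / (1 + 16.218 + 0.19498) = 1/17.413 = 0.05743

α₂ = 0.0574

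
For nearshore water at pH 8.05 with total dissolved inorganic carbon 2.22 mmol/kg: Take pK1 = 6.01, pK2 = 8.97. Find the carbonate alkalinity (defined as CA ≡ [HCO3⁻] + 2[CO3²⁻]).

CA = 2.44 mmol/kg

CA = [HCO3⁻] + 2[CO3²⁻] = (α₁ + 2α₂)·DIC
At pH 8.05: [H⁺]/K1 = 10^-2.04 = 0.0091201, K2/[H⁺] = 10^-0.92 = 0.12023
α₁ = 1/(1 + 0.0091201 + 0.12023) = 1/1.1293 = 0.8855; α₂ = α₁·K2/[H⁺] = 0.1065
α₁ + 2α₂ = 1.0984
CA = 1.0984 × 2.22 = 2.44 mmol/kg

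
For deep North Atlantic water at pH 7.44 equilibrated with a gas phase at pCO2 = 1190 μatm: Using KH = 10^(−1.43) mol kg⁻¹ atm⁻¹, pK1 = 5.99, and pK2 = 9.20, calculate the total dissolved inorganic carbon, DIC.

[CO2*] = KH · pCO2 = 10^(−1.43) × 1190×10^-6 = 4.421×10^-5 mol/kg
α₀ = 1/(1 + K1/[H⁺] + K1K2/[H⁺]²) = 1/(1 + 10^+1.45 + 10^-0.31) = 0.03370
DIC = [CO2*]/α₀ = 4.421×10^-5 / 0.03370 = 1.31 mmol/kg

DIC = 1.31 mmol/kg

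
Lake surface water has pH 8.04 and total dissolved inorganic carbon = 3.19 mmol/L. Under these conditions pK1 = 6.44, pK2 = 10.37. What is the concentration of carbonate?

[CO3²⁻] = 14.5 μmol/L

α₂ = 1 / (1 + [H⁺]/K2 + [H⁺]²/(K1K2)) = 1 / (1 + 10^+2.33 + 10^+0.73)
   = 1 / (1 + 213.80 + 5.3703) = 1/220.17 = 0.004542
[CO3²⁻] = α₂ × DIC = 0.004542 × 3.19 = 0.0145 mmol/L = 14.5 μmol/L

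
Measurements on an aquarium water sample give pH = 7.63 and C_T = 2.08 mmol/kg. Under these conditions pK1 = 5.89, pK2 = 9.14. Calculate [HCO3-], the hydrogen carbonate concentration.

[HCO3⁻] = 1.98 mmol/kg

α₁ = 1 / (1 + [H⁺]/K1 + K2/[H⁺]) = 1 / (1 + 10^-1.74 + 10^-1.51)
   = 1 / (1 + 0.018197 + 0.030903) = 1/1.0491 = 0.9532
[HCO3⁻] = α₁ × DIC = 0.9532 × 2.08 = 1.98 mmol/kg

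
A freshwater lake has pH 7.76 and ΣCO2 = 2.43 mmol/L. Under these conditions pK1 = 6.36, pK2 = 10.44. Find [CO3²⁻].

α₂ = 1 / (1 + [H⁺]/K2 + [H⁺]²/(K1K2)) = 1 / (1 + 10^+2.68 + 10^+1.28)
   = 1 / (1 + 478.63 + 19.055) = 1/498.68 = 0.002005
[CO3²⁻] = α₂ × DIC = 0.002005 × 2.43 = 0.00487 mmol/L = 4.87 μmol/L

[CO3²⁻] = 4.87 μmol/L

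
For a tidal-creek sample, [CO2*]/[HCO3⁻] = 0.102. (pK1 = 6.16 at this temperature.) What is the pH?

From K1 = [H⁺][HCO3⁻]/[CO2*]:  pH = pK1 − log₁₀([CO2*]/[HCO3⁻])
log₁₀(0.102) = -0.991
pH = 6.16 − (-0.991) = 7.15

pH = 7.15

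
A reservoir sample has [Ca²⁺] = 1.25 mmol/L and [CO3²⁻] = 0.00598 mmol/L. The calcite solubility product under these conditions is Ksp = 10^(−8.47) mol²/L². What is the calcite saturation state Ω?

Ω = 2.21

Ksp = 10^(−8.47) = 3.388×10^-9
Ω = [Ca²⁺][CO3²⁻]/Ksp = (1.25×10^-3)(0.00598×10^-3) / 3.388×10^-9 = 2.21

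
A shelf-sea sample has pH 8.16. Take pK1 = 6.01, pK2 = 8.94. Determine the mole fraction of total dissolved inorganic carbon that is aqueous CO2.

α₀ = 1 / (1 + K1/[H⁺] + K1K2/[H⁺]²) = 1 / (1 + 10^+2.15 + 10^+1.37)
   = 1 / (1 + 141.25 + 23.442) = 1/165.70 = 0.006035

α₀ = 0.00604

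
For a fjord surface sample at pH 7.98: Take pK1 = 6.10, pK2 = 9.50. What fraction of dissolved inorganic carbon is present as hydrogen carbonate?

α₁ = 1 / (1 + [H⁺]/K1 + K2/[H⁺]) = 1 / (1 + 10^-1.88 + 10^-1.52)
   = 1 / (1 + 0.013183 + 0.030200) = 1/1.0434 = 0.9584

α₁ = 0.958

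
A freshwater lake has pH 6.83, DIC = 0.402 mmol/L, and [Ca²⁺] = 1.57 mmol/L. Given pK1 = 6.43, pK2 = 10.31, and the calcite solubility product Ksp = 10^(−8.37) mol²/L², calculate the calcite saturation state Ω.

α₂ = 1 / (1 + [H⁺]/K2 + [H⁺]²/(K1K2)) = 1 / (1 + 10^+3.48 + 10^+3.08)
   = 1 / (1 + 3020.0 + 1202.3) = 1/4223.2 = 0.0002368
[CO3²⁻] = α₂ × DIC = 0.0002368 × 0.402 = 9.519×10^-5 mmol/L = 0.09519 μmol/L
Ksp = 10^(−8.37) = 4.266×10^-9
Ω = [Ca²⁺][CO3²⁻]/Ksp = (1.57×10^-3)(9.519×10^-8) / 4.266×10^-9 = 0.0350

Ω = 0.0350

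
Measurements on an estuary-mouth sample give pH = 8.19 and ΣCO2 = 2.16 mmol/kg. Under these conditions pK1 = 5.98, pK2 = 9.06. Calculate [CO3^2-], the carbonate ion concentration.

α₂ = 1 / (1 + [H⁺]/K2 + [H⁺]²/(K1K2)) = 1 / (1 + 10^+0.87 + 10^-1.34)
   = 1 / (1 + 7.4131 + 0.045709) = 1/8.4588 = 0.1182
[CO3²⁻] = α₂ × DIC = 0.1182 × 2.16 = 0.255 mmol/kg

[CO3²⁻] = 0.255 mmol/kg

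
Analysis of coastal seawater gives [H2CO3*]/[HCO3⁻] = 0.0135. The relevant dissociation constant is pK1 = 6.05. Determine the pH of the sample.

pH = 7.92

From K1 = [H⁺][HCO3⁻]/[H2CO3*]:  pH = pK1 − log₁₀([H2CO3*]/[HCO3⁻])
log₁₀(0.0135) = -1.870
pH = 6.05 − (-1.870) = 7.92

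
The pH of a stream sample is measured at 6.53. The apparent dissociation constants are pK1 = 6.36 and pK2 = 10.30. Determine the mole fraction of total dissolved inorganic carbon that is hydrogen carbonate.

α₁ = 0.597

α₁ = 1 / (1 + [H⁺]/K1 + K2/[H⁺]) = 1 / (1 + 10^-0.17 + 10^-3.77)
   = 1 / (1 + 0.67608 + 0.00016982) = 1/1.6763 = 0.5966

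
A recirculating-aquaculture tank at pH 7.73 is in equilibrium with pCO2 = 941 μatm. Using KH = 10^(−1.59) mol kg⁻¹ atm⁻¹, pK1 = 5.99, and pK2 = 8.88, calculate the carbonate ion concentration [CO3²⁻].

[CO3²⁻] = 0.0941 mmol/kg

[CO2*] = KH · pCO2 = 10^(−1.59) × 941×10^-6 = 2.419×10^-5 mol/kg
α₀ = 1/(1 + K1/[H⁺] + K1K2/[H⁺]²) = 1/(1 + 10^+1.74 + 10^+0.59) = 0.01671
DIC = [CO2*]/α₀ = 2.419×10^-5 / 0.01671 = 1.447 mmol/kg
[CO3²⁻] = α₂·DIC; α₂ = 0.06501, so [CO3²⁻] = 0.06501 × 1.447 = 0.0941 mmol/kg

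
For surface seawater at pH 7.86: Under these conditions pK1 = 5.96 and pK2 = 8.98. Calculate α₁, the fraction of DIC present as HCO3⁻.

α₁ = 0.919

α₁ = 1 / (1 + [H⁺]/K1 + K2/[H⁺]) = 1 / (1 + 10^-1.90 + 10^-1.12)
   = 1 / (1 + 0.012589 + 0.075858) = 1/1.0884 = 0.9187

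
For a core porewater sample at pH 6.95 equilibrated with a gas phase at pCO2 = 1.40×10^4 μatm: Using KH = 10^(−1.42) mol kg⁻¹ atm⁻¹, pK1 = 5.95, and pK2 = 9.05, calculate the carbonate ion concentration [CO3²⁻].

[CO2*] = KH · pCO2 = 10^(−1.42) × 1.40×10^4×10^-6 = 5.323×10^-4 mol/kg
α₀ = 1/(1 + K1/[H⁺] + K1K2/[H⁺]²) = 1/(1 + 10^+1.00 + 10^-1.10) = 0.09026
DIC = [CO2*]/α₀ = 5.323×10^-4 / 0.09026 = 5.897 mmol/kg
[CO3²⁻] = α₂·DIC; α₂ = 0.007169, so [CO3²⁻] = 0.007169 × 5.897 = 0.0423 mmol/kg

[CO3²⁻] = 0.0423 mmol/kg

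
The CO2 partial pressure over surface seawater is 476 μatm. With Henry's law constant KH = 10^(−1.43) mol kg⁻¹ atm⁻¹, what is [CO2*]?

KH = 10^(−1.43) = 3.715×10^-2 mol kg⁻¹ atm⁻¹
[CO2*] = KH · pCO2 = 3.715×10^-2 × 476×10^-6 atm = 1.77×10^-5 mol/kg

[CO2*] = 17.7 μmol/kg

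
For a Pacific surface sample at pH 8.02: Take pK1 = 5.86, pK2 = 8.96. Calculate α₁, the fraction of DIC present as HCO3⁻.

α₁ = 0.891

α₁ = 1 / (1 + [H⁺]/K1 + K2/[H⁺]) = 1 / (1 + 10^-2.16 + 10^-0.94)
   = 1 / (1 + 0.0069183 + 0.11482) = 1/1.1217 = 0.8915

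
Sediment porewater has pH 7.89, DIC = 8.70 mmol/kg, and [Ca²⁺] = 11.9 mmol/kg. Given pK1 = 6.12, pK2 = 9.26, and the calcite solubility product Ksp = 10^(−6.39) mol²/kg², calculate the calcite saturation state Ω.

α₂ = 1 / (1 + [H⁺]/K2 + [H⁺]²/(K1K2)) = 1 / (1 + 10^+1.37 + 10^-0.40)
   = 1 / (1 + 23.442 + 0.39811) = 1/24.840 = 0.04026
[CO3²⁻] = α₂ × DIC = 0.04026 × 8.70 = 0.3502 mmol/kg
Ksp = 10^(−6.39) = 4.074×10^-7
Ω = [Ca²⁺][CO3²⁻]/Ksp = (11.9×10^-3)(3.502×10^-4) / 4.074×10^-7 = 10.2

Ω = 10.2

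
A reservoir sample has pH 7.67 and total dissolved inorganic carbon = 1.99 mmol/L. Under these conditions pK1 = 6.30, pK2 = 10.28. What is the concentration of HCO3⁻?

[HCO3⁻] = 1.90 mmol/L

α₁ = 1 / (1 + [H⁺]/K1 + K2/[H⁺]) = 1 / (1 + 10^-1.37 + 10^-2.61)
   = 1 / (1 + 0.042658 + 0.0024547) = 1/1.0451 = 0.9568
[HCO3⁻] = α₁ × DIC = 0.9568 × 1.99 = 1.90 mmol/L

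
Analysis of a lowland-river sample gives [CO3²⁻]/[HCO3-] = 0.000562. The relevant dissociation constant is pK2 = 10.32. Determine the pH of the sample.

pH = 7.07

From K2 = [H⁺][CO3²⁻]/[HCO3-]:  pH = pK2 + log₁₀([CO3²⁻]/[HCO3-])
log₁₀(0.000562) = -3.250
pH = 10.32 + (-3.250) = 7.07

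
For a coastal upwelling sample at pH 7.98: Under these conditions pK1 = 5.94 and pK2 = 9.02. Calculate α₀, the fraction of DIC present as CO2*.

α₀ = 0.00829

α₀ = 1 / (1 + K1/[H⁺] + K1K2/[H⁺]²) = 1 / (1 + 10^+2.04 + 10^+1.00)
   = 1 / (1 + 109.65 + 10.000) = 1/120.65 = 0.008289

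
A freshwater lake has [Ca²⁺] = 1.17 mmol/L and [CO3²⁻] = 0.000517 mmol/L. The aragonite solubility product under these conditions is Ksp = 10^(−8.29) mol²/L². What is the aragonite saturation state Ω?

Ω = 0.118

Ksp = 10^(−8.29) = 5.129×10^-9
Ω = [Ca²⁺][CO3²⁻]/Ksp = (1.17×10^-3)(0.000517×10^-3) / 5.129×10^-9 = 0.118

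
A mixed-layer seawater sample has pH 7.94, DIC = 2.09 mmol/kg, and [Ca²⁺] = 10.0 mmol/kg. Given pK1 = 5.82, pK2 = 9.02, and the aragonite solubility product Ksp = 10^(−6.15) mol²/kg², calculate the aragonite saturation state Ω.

α₂ = 1 / (1 + [H⁺]/K2 + [H⁺]²/(K1K2)) = 1 / (1 + 10^+1.08 + 10^-1.04)
   = 1 / (1 + 12.023 + 0.091201) = 1/13.114 = 0.07626
[CO3²⁻] = α₂ × DIC = 0.07626 × 2.09 = 0.1594 mmol/kg
Ksp = 10^(−6.15) = 7.079×10^-7
Ω = [Ca²⁺][CO3²⁻]/Ksp = (10.0×10^-3)(1.594×10^-4) / 7.079×10^-7 = 2.25

Ω = 2.25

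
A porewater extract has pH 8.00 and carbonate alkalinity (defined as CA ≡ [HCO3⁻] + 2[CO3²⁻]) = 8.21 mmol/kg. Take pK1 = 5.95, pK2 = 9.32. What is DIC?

DIC = 7.92 mmol/kg

CA = [HCO3⁻] + 2[CO3²⁻] = (α₁ + 2α₂)·DIC
At pH 8.00: [H⁺]/K1 = 10^-2.05 = 0.0089125, K2/[H⁺] = 10^-1.32 = 0.047863
α₁ = 1/(1 + 0.0089125 + 0.047863) = 1/1.0568 = 0.9463; α₂ = α₁·K2/[H⁺] = 0.04529
α₁ + 2α₂ = 1.0369
DIC = CA / (α₁ + 2α₂) = 8.21 / 1.0369 = 7.92 mmol/kg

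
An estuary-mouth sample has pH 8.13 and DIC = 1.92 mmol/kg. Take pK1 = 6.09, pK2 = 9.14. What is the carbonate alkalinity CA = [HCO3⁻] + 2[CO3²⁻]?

CA = 2.07 mmol/kg

CA = [HCO3⁻] + 2[CO3²⁻] = (α₁ + 2α₂)·DIC
At pH 8.13: [H⁺]/K1 = 10^-2.04 = 0.0091201, K2/[H⁺] = 10^-1.01 = 0.097724
α₁ = 1/(1 + 0.0091201 + 0.097724) = 1/1.1068 = 0.9035; α₂ = α₁·K2/[H⁺] = 0.08829
α₁ + 2α₂ = 1.0801
CA = 1.0801 × 1.92 = 2.07 mmol/kg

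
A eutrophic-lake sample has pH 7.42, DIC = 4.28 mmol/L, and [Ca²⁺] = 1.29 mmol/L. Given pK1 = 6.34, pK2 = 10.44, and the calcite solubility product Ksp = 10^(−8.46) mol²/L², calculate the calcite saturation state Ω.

α₂ = 1 / (1 + [H⁺]/K2 + [H⁺]²/(K1K2)) = 1 / (1 + 10^+3.02 + 10^+1.94)
   = 1 / (1 + 1047.1 + 87.096) = 1/1135.2 = 0.0008809
[CO3²⁻] = α₂ × DIC = 0.0008809 × 4.28 = 0.003770 mmol/L = 3.770 μmol/L
Ksp = 10^(−8.46) = 3.467×10^-9
Ω = [Ca²⁺][CO3²⁻]/Ksp = (1.29×10^-3)(3.770×10^-6) / 3.467×10^-9 = 1.40

Ω = 1.40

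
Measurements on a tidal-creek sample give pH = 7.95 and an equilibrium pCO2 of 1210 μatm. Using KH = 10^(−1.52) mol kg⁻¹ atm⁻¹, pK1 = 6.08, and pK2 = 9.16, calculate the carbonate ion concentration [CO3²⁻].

[CO2*] = KH · pCO2 = 10^(−1.52) × 1210×10^-6 = 3.654×10^-5 mol/kg
α₀ = 1/(1 + K1/[H⁺] + K1K2/[H⁺]²) = 1/(1 + 10^+1.87 + 10^+0.66) = 0.01255
DIC = [CO2*]/α₀ = 3.654×10^-5 / 0.01255 = 2.912 mmol/kg
[CO3²⁻] = α₂·DIC; α₂ = 0.05735, so [CO3²⁻] = 0.05735 × 2.912 = 0.167 mmol/kg

[CO3²⁻] = 0.167 mmol/kg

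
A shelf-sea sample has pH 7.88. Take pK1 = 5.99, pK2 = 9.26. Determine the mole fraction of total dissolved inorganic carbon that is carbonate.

α₂ = 1 / (1 + [H⁺]/K2 + [H⁺]²/(K1K2)) = 1 / (1 + 10^+1.38 + 10^-0.51)
   = 1 / (1 + 23.988 + 0.30903) = 1/25.297 = 0.03953

α₂ = 0.0395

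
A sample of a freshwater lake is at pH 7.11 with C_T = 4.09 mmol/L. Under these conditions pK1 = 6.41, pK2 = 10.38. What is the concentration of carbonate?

[CO3²⁻] = 1.83 μmol/L

α₂ = 1 / (1 + [H⁺]/K2 + [H⁺]²/(K1K2)) = 1 / (1 + 10^+3.27 + 10^+2.57)
   = 1 / (1 + 1862.1 + 371.54) = 1/2234.6 = 0.0004475
[CO3²⁻] = α₂ × DIC = 0.0004475 × 4.09 = 0.00183 mmol/L = 1.83 μmol/L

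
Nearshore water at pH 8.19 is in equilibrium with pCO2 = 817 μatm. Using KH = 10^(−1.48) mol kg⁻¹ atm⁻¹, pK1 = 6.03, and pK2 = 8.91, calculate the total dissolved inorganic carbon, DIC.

[CO2*] = KH · pCO2 = 10^(−1.48) × 817×10^-6 = 2.705×10^-5 mol/kg
α₀ = 1/(1 + K1/[H⁺] + K1K2/[H⁺]²) = 1/(1 + 10^+2.16 + 10^+1.44) = 0.005777
DIC = [CO2*]/α₀ = 2.705×10^-5 / 0.005777 = 4.68 mmol/kg

DIC = 4.68 mmol/kg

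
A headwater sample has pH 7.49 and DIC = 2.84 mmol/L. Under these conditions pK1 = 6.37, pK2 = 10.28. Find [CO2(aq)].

[CO2*] = 0.200 mmol/L

α₀ = 1 / (1 + K1/[H⁺] + K1K2/[H⁺]²) = 1 / (1 + 10^+1.12 + 10^-1.67)
   = 1 / (1 + 13.183 + 0.021380) = 1/14.204 = 0.07040
[CO2*] = α₀ × DIC = 0.07040 × 2.84 = 0.200 mmol/L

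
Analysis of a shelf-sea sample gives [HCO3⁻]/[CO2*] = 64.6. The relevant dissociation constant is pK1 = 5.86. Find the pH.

pH = 7.67

From K1 = [H⁺][HCO3⁻]/[CO2*]:  pH = pK1 + log₁₀([HCO3⁻]/[CO2*])
log₁₀(64.6) = +1.810
pH = 5.86 + (+1.810) = 7.67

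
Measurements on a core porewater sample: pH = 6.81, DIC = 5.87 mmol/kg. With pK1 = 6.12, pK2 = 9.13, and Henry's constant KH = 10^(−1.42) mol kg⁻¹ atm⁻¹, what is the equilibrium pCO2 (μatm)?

α₀ = 1 / (1 + K1/[H⁺] + K1K2/[H⁺]²) = 1 / (1 + 10^+0.69 + 10^-1.63)
   = 1 / (1 + 4.8978 + 0.023442) = 1/5.9212 = 0.1689
[CO2*] = α₀ × DIC = 0.1689 × 5.87 = 0.9913 mmol/kg
pCO2 = [CO2*]/KH = 9.913×10^-4 / 3.802×10^-2 = 2.61×10^4 μatm

pCO2 = 2.61×10^4 μatm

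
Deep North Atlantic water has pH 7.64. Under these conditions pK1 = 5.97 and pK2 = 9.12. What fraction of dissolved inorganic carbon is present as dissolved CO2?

α₀ = 1 / (1 + K1/[H⁺] + K1K2/[H⁺]²) = 1 / (1 + 10^+1.67 + 10^+0.19)
   = 1 / (1 + 46.774 + 1.5488) = 1/49.322 = 0.02027

α₀ = 0.0203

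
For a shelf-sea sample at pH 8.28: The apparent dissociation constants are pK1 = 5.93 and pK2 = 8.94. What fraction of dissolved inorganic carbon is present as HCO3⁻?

α₁ = 1 / (1 + [H⁺]/K1 + K2/[H⁺]) = 1 / (1 + 10^-2.35 + 10^-0.66)
   = 1 / (1 + 0.0044668 + 0.21878) = 1/1.2232 = 0.8175

α₁ = 0.817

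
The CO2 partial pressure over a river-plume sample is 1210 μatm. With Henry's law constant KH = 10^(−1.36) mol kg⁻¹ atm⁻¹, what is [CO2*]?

[CO2*] = 52.8 μmol/kg

KH = 10^(−1.36) = 4.365×10^-2 mol kg⁻¹ atm⁻¹
[CO2*] = KH · pCO2 = 4.365×10^-2 × 1210×10^-6 atm = 5.28×10^-5 mol/kg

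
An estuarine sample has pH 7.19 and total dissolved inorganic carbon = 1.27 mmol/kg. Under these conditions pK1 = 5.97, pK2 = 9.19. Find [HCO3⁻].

[HCO3⁻] = 1.19 mmol/kg

α₁ = 1 / (1 + [H⁺]/K1 + K2/[H⁺]) = 1 / (1 + 10^-1.22 + 10^-2.00)
   = 1 / (1 + 0.060256 + 0.010000) = 1/1.0703 = 0.9344
[HCO3⁻] = α₁ × DIC = 0.9344 × 1.27 = 1.19 mmol/kg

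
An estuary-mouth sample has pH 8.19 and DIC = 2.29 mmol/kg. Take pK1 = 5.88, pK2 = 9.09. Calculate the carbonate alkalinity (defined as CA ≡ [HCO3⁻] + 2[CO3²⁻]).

CA = 2.54 mmol/kg

CA = [HCO3⁻] + 2[CO3²⁻] = (α₁ + 2α₂)·DIC
At pH 8.19: [H⁺]/K1 = 10^-2.31 = 0.0048978, K2/[H⁺] = 10^-0.90 = 0.12589
α₁ = 1/(1 + 0.0048978 + 0.12589) = 1/1.1308 = 0.8843; α₂ = α₁·K2/[H⁺] = 0.1113
α₁ + 2α₂ = 1.1070
CA = 1.1070 × 2.29 = 2.54 mmol/kg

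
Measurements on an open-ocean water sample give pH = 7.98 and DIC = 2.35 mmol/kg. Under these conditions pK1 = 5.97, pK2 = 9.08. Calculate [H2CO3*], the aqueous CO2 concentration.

[CO2*] = 0.0211 mmol/kg

α₀ = 1 / (1 + K1/[H⁺] + K1K2/[H⁺]²) = 1 / (1 + 10^+2.01 + 10^+0.91)
   = 1 / (1 + 102.33 + 8.1283) = 1/111.46 = 0.008972
[CO2*] = α₀ × DIC = 0.008972 × 2.35 = 0.0211 mmol/kg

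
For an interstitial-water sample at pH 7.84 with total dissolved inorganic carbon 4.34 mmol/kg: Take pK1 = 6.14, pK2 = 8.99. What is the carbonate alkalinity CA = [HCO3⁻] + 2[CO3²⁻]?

CA = 4.54 mmol/kg

CA = [HCO3⁻] + 2[CO3²⁻] = (α₁ + 2α₂)·DIC
At pH 7.84: [H⁺]/K1 = 10^-1.70 = 0.019953, K2/[H⁺] = 10^-1.15 = 0.070795
α₁ = 1/(1 + 0.019953 + 0.070795) = 1/1.0907 = 0.9168; α₂ = α₁·K2/[H⁺] = 0.06490
α₁ + 2α₂ = 1.0466
CA = 1.0466 × 4.34 = 4.54 mmol/kg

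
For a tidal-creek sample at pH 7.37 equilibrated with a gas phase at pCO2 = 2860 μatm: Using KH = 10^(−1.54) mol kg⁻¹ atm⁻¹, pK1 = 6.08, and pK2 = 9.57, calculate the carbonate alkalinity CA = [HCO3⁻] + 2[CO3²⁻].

[CO2*] = KH · pCO2 = 10^(−1.54) × 2860×10^-6 = 8.248×10^-5 mol/kg
α₀ = 1/(1 + K1/[H⁺] + K1K2/[H⁺]²) = 1/(1 + 10^+1.29 + 10^-0.91) = 0.04849
DIC = [CO2*]/α₀ = 8.248×10^-5 / 0.04849 = 1.701 mmol/kg
CA = (α₁ + 2α₂)·DIC = (0.9455 + 2×0.005966) × 1.701 = 1.63 mmol/kg

CA = 1.63 mmol/kg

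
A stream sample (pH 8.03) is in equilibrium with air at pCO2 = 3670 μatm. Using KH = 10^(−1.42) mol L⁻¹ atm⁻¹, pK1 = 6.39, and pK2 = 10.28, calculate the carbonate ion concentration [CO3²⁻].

[CO2*] = KH · pCO2 = 10^(−1.42) × 3670×10^-6 = 1.395×10^-4 mol/L
α₀ = 1/(1 + K1/[H⁺] + K1K2/[H⁺]²) = 1/(1 + 10^+1.64 + 10^-0.61) = 0.02227
DIC = [CO2*]/α₀ = 1.395×10^-4 / 0.02227 = 6.264 mmol/L
[CO3²⁻] = α₂·DIC; α₂ = 0.005467, so [CO3²⁻] = 0.005467 × 6.264 = 0.0343 mmol/L

[CO3²⁻] = 0.0343 mmol/L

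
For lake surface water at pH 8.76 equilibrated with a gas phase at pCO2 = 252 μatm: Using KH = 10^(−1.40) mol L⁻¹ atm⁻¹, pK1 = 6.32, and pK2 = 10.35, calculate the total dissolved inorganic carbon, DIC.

[CO2*] = KH · pCO2 = 10^(−1.40) × 252×10^-6 = 1.003×10^-5 mol/L
α₀ = 1/(1 + K1/[H⁺] + K1K2/[H⁺]²) = 1/(1 + 10^+2.44 + 10^+0.85) = 0.003527
DIC = [CO2*]/α₀ = 1.003×10^-5 / 0.003527 = 2.84 mmol/L

DIC = 2.84 mmol/L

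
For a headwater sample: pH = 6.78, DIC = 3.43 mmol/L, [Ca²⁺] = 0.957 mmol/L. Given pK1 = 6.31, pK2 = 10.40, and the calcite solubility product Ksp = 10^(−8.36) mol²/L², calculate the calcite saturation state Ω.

α₂ = 1 / (1 + [H⁺]/K2 + [H⁺]²/(K1K2)) = 1 / (1 + 10^+3.62 + 10^+3.15)
   = 1 / (1 + 4168.7 + 1412.5) = 1/5582.2 = 0.0001791
[CO3²⁻] = α₂ × DIC = 0.0001791 × 3.43 = 0.0006144 mmol/L = 0.6144 μmol/L
Ksp = 10^(−8.36) = 4.365×10^-9
Ω = [Ca²⁺][CO3²⁻]/Ksp = (0.957×10^-3)(6.144×10^-7) / 4.365×10^-9 = 0.135

Ω = 0.135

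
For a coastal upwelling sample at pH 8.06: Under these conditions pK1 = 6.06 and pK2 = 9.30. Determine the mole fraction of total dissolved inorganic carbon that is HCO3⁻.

α₁ = 0.937

α₁ = 1 / (1 + [H⁺]/K1 + K2/[H⁺]) = 1 / (1 + 10^-2.00 + 10^-1.24)
   = 1 / (1 + 0.010000 + 0.057544) = 1/1.0675 = 0.9367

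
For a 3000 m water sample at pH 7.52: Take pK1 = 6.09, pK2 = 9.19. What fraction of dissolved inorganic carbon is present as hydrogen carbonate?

α₁ = 0.945

α₁ = 1 / (1 + [H⁺]/K1 + K2/[H⁺]) = 1 / (1 + 10^-1.43 + 10^-1.67)
   = 1 / (1 + 0.037154 + 0.021380) = 1/1.0585 = 0.9447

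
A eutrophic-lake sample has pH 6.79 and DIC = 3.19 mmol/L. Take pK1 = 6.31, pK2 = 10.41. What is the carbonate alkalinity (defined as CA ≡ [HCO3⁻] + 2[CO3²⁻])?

CA = [HCO3⁻] + 2[CO3²⁻] = (α₁ + 2α₂)·DIC
At pH 6.79: [H⁺]/K1 = 10^-0.48 = 0.33113, K2/[H⁺] = 10^-3.62 = 0.00023988
α₁ = 1/(1 + 0.33113 + 0.00023988) = 1/1.3314 = 0.7511; α₂ = α₁·K2/[H⁺] = 0.0001802
α₁ + 2α₂ = 0.7515
CA = 0.7515 × 3.19 = 2.40 mmol/L

CA = 2.40 mmol/L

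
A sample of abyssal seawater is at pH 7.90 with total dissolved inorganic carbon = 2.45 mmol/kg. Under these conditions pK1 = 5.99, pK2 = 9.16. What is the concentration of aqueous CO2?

[CO2*] = 0.0282 mmol/kg

α₀ = 1 / (1 + K1/[H⁺] + K1K2/[H⁺]²) = 1 / (1 + 10^+1.91 + 10^+0.65)
   = 1 / (1 + 81.283 + 4.4668) = 1/86.750 = 0.01153
[CO2*] = α₀ × DIC = 0.01153 × 2.45 = 0.0282 mmol/kg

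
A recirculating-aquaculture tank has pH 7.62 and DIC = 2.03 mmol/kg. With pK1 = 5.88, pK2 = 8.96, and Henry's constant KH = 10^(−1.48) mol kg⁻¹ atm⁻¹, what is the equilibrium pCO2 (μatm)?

pCO2 = 1050 μatm

α₀ = 1 / (1 + K1/[H⁺] + K1K2/[H⁺]²) = 1 / (1 + 10^+1.74 + 10^+0.40)
   = 1 / (1 + 54.954 + 2.5119) = 1/58.466 = 0.01710
[CO2*] = α₀ × DIC = 0.01710 × 2.03 = 0.03472 mmol/kg
pCO2 = [CO2*]/KH = 3.472×10^-5 / 3.311×10^-2 = 1050 μatm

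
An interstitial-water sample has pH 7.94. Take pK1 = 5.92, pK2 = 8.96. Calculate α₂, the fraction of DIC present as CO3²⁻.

α₂ = 1 / (1 + [H⁺]/K2 + [H⁺]²/(K1K2)) = 1 / (1 + 10^+1.02 + 10^-1.00)
   = 1 / (1 + 10.471 + 0.10000) = 1/11.571 = 0.08642

α₂ = 0.0864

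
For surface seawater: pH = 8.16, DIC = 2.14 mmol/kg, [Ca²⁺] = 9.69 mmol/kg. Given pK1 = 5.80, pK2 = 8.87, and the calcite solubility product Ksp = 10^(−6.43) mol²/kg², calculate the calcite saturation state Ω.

α₂ = 1 / (1 + [H⁺]/K2 + [H⁺]²/(K1K2)) = 1 / (1 + 10^+0.71 + 10^-1.65)
   = 1 / (1 + 5.1286 + 0.022387) = 1/6.1510 = 0.1626
[CO3²⁻] = α₂ × DIC = 0.1626 × 2.14 = 0.3479 mmol/kg
Ksp = 10^(−6.43) = 3.715×10^-7
Ω = [Ca²⁺][CO3²⁻]/Ksp = (9.69×10^-3)(3.479×10^-4) / 3.715×10^-7 = 9.07

Ω = 9.07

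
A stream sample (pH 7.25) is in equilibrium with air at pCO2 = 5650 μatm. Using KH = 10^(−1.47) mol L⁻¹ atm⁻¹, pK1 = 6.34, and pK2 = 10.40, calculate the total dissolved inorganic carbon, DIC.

[CO2*] = KH · pCO2 = 10^(−1.47) × 5650×10^-6 = 1.914×10^-4 mol/L
α₀ = 1/(1 + K1/[H⁺] + K1K2/[H⁺]²) = 1/(1 + 10^+0.91 + 10^-2.24) = 0.1095
DIC = [CO2*]/α₀ = 1.914×10^-4 / 0.1095 = 1.75 mmol/L

DIC = 1.75 mmol/L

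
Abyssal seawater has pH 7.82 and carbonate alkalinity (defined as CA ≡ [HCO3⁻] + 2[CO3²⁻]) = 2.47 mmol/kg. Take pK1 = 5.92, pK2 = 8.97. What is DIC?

CA = [HCO3⁻] + 2[CO3²⁻] = (α₁ + 2α₂)·DIC
At pH 7.82: [H⁺]/K1 = 10^-1.90 = 0.012589, K2/[H⁺] = 10^-1.15 = 0.070795
α₁ = 1/(1 + 0.012589 + 0.070795) = 1/1.0834 = 0.9230; α₂ = α₁·K2/[H⁺] = 0.06535
α₁ + 2α₂ = 1.0537
DIC = CA / (α₁ + 2α₂) = 2.47 / 1.0537 = 2.34 mmol/kg

DIC = 2.34 mmol/kg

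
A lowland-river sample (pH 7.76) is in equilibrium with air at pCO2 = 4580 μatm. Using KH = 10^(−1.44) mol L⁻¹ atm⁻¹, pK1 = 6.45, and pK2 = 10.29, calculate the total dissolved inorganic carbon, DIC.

[CO2*] = KH · pCO2 = 10^(−1.44) × 4580×10^-6 = 1.663×10^-4 mol/L
α₀ = 1/(1 + K1/[H⁺] + K1K2/[H⁺]²) = 1/(1 + 10^+1.31 + 10^-1.22) = 0.04656
DIC = [CO2*]/α₀ = 1.663×10^-4 / 0.04656 = 3.57 mmol/L

DIC = 3.57 mmol/L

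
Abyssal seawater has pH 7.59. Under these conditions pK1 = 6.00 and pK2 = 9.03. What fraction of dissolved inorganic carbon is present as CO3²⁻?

α₂ = 0.0342

α₂ = 1 / (1 + [H⁺]/K2 + [H⁺]²/(K1K2)) = 1 / (1 + 10^+1.44 + 10^-0.15)
   = 1 / (1 + 27.542 + 0.70795) = 1/29.250 = 0.03419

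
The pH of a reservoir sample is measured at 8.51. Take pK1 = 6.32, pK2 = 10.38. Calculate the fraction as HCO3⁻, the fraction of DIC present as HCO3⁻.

α₁ = 1 / (1 + [H⁺]/K1 + K2/[H⁺]) = 1 / (1 + 10^-2.19 + 10^-1.87)
   = 1 / (1 + 0.0064565 + 0.013490) = 1/1.0199 = 0.9804

α₁ = 0.980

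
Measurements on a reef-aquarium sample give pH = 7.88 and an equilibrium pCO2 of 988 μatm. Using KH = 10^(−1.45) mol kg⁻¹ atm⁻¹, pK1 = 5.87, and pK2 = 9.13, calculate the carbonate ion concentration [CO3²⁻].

[CO2*] = KH · pCO2 = 10^(−1.45) × 988×10^-6 = 3.506×10^-5 mol/kg
α₀ = 1/(1 + K1/[H⁺] + K1K2/[H⁺]²) = 1/(1 + 10^+2.01 + 10^+0.76) = 0.009167
DIC = [CO2*]/α₀ = 3.506×10^-5 / 0.009167 = 3.824 mmol/kg
[CO3²⁻] = α₂·DIC; α₂ = 0.05275, so [CO3²⁻] = 0.05275 × 3.824 = 0.202 mmol/kg

[CO3²⁻] = 0.202 mmol/kg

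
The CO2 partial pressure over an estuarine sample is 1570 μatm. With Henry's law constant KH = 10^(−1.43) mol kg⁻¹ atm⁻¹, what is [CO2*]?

[CO2*] = 58.3 μmol/kg

KH = 10^(−1.43) = 3.715×10^-2 mol kg⁻¹ atm⁻¹
[CO2*] = KH · pCO2 = 3.715×10^-2 × 1570×10^-6 atm = 5.83×10^-5 mol/kg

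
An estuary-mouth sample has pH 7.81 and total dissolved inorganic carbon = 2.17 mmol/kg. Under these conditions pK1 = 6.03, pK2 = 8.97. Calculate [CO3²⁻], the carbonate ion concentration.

[CO3²⁻] = 0.138 mmol/kg

α₂ = 1 / (1 + [H⁺]/K2 + [H⁺]²/(K1K2)) = 1 / (1 + 10^+1.16 + 10^-0.62)
   = 1 / (1 + 14.454 + 0.23988) = 1/15.694 = 0.06372
[CO3²⁻] = α₂ × DIC = 0.06372 × 2.17 = 0.138 mmol/kg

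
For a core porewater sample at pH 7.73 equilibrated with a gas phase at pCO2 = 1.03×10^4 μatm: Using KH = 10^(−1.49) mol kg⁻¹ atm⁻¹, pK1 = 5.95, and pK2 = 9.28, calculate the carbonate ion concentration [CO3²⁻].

[CO2*] = KH · pCO2 = 10^(−1.49) × 1.03×10^4×10^-6 = 3.333×10^-4 mol/kg
α₀ = 1/(1 + K1/[H⁺] + K1K2/[H⁺]²) = 1/(1 + 10^+1.78 + 10^+0.23) = 0.01588
DIC = [CO2*]/α₀ = 3.333×10^-4 / 0.01588 = 20.98 mmol/kg
[CO3²⁻] = α₂·DIC; α₂ = 0.02698, so [CO3²⁻] = 0.02698 × 20.98 = 0.566 mmol/kg

[CO3²⁻] = 0.566 mmol/kg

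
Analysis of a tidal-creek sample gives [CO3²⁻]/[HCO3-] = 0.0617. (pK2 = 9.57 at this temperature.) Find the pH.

pH = 8.36

From K2 = [H⁺][CO3²⁻]/[HCO3-]:  pH = pK2 + log₁₀([CO3²⁻]/[HCO3-])
log₁₀(0.0617) = -1.210
pH = 9.57 + (-1.210) = 8.36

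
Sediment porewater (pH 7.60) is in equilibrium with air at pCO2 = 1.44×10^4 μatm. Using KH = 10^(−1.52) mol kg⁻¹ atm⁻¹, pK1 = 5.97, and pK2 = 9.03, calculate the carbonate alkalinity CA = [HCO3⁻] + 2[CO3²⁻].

[CO2*] = KH · pCO2 = 10^(−1.52) × 1.44×10^4×10^-6 = 4.349×10^-4 mol/kg
α₀ = 1/(1 + K1/[H⁺] + K1K2/[H⁺]²) = 1/(1 + 10^+1.63 + 10^+0.20) = 0.02210
DIC = [CO2*]/α₀ = 4.349×10^-4 / 0.02210 = 19.67 mmol/kg
CA = (α₁ + 2α₂)·DIC = (0.9429 + 2×0.03503) × 19.67 = 19.9 mmol/kg

CA = 19.9 mmol/kg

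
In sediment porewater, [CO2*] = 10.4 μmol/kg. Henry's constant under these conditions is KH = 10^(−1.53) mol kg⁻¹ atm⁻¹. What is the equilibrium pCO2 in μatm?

KH = 10^(−1.53) = 2.951×10^-2 mol kg⁻¹ atm⁻¹
pCO2 = [CO2*]/KH = 10.4×10^-6 / 2.951×10^-2 = 3.52×10^-4 atm = 352 μatm

pCO2 = 352 μatm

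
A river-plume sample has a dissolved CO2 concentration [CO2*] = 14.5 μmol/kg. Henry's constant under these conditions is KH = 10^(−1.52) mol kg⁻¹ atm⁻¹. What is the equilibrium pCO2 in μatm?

pCO2 = 480 μatm

KH = 10^(−1.52) = 3.020×10^-2 mol kg⁻¹ atm⁻¹
pCO2 = [CO2*]/KH = 14.5×10^-6 / 3.020×10^-2 = 4.80×10^-4 atm = 480 μatm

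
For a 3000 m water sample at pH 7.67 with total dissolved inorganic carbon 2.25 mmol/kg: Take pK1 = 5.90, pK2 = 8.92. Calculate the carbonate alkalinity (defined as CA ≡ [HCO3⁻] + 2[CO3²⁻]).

CA = [HCO3⁻] + 2[CO3²⁻] = (α₁ + 2α₂)·DIC
At pH 7.67: [H⁺]/K1 = 10^-1.77 = 0.016982, K2/[H⁺] = 10^-1.25 = 0.056234
α₁ = 1/(1 + 0.016982 + 0.056234) = 1/1.0732 = 0.9318; α₂ = α₁·K2/[H⁺] = 0.05240
α₁ + 2α₂ = 1.0366
CA = 1.0366 × 2.25 = 2.33 mmol/kg

CA = 2.33 mmol/kg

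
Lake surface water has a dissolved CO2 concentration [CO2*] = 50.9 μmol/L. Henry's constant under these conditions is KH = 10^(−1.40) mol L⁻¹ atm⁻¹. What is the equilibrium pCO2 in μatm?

KH = 10^(−1.40) = 3.981×10^-2 mol L⁻¹ atm⁻¹
pCO2 = [CO2*]/KH = 50.9×10^-6 / 3.981×10^-2 = 1.28×10^-3 atm = 1280 μatm

pCO2 = 1280 μatm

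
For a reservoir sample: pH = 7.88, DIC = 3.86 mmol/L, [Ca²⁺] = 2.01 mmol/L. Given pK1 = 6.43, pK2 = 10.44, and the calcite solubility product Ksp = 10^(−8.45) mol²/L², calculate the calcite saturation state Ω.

α₂ = 1 / (1 + [H⁺]/K2 + [H⁺]²/(K1K2)) = 1 / (1 + 10^+2.56 + 10^+1.11)
   = 1 / (1 + 363.08 + 12.882) = 1/376.96 = 0.002653
[CO3²⁻] = α₂ × DIC = 0.002653 × 3.86 = 0.01024 mmol/L = 10.24 μmol/L
Ksp = 10^(−8.45) = 3.548×10^-9
Ω = [Ca²⁺][CO3²⁻]/Ksp = (2.01×10^-3)(1.024×10^-5) / 3.548×10^-9 = 5.80

Ω = 5.80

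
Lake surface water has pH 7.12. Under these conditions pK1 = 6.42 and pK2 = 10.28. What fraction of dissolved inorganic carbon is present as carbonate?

α₂ = 1 / (1 + [H⁺]/K2 + [H⁺]²/(K1K2)) = 1 / (1 + 10^+3.16 + 10^+2.46)
   = 1 / (1 + 1445.4 + 288.40) = 1/1734.8 = 0.0005764

α₂ = 0.000576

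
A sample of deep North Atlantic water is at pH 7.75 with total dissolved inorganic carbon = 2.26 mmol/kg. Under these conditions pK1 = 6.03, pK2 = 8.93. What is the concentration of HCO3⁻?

α₁ = 1 / (1 + [H⁺]/K1 + K2/[H⁺]) = 1 / (1 + 10^-1.72 + 10^-1.18)
   = 1 / (1 + 0.019055 + 0.066069) = 1/1.0851 = 0.9216
[HCO3⁻] = α₁ × DIC = 0.9216 × 2.26 = 2.08 mmol/kg

[HCO3⁻] = 2.08 mmol/kg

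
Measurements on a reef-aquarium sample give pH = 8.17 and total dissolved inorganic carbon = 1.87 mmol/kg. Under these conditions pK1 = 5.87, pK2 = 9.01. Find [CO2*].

α₀ = 1 / (1 + K1/[H⁺] + K1K2/[H⁺]²) = 1 / (1 + 10^+2.30 + 10^+1.46)
   = 1 / (1 + 199.53 + 28.840) = 1/229.37 = 0.004360
[CO2*] = α₀ × DIC = 0.004360 × 1.87 = 0.00815 mmol/kg = 8.15 μmol/kg

[CO2*] = 8.15 μmol/kg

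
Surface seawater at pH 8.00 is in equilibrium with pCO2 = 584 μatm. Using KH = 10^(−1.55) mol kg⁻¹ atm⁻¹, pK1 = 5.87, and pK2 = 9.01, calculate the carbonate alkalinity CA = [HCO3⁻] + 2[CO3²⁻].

CA = 2.65 mmol/kg

[CO2*] = KH · pCO2 = 10^(−1.55) × 584×10^-6 = 1.646×10^-5 mol/kg
α₀ = 1/(1 + K1/[H⁺] + K1K2/[H⁺]²) = 1/(1 + 10^+2.13 + 10^+1.12) = 0.006708
DIC = [CO2*]/α₀ = 1.646×10^-5 / 0.006708 = 2.454 mmol/kg
CA = (α₁ + 2α₂)·DIC = (0.9049 + 2×0.08843) × 2.454 = 2.65 mmol/kg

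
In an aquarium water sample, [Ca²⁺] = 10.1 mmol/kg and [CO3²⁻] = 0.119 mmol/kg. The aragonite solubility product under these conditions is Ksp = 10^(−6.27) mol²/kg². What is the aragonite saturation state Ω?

Ksp = 10^(−6.27) = 5.370×10^-7
Ω = [Ca²⁺][CO3²⁻]/Ksp = (10.1×10^-3)(0.119×10^-3) / 5.370×10^-7 = 2.24

Ω = 2.24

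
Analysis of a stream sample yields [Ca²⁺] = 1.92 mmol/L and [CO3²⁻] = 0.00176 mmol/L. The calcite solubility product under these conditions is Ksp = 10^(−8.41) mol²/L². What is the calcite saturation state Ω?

Ω = 0.869

Ksp = 10^(−8.41) = 3.890×10^-9
Ω = [Ca²⁺][CO3²⁻]/Ksp = (1.92×10^-3)(0.00176×10^-3) / 3.890×10^-9 = 0.869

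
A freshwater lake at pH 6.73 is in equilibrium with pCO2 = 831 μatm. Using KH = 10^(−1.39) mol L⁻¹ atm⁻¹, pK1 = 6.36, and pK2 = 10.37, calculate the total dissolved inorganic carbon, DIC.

[CO2*] = KH · pCO2 = 10^(−1.39) × 831×10^-6 = 3.385×10^-5 mol/L
α₀ = 1/(1 + K1/[H⁺] + K1K2/[H⁺]²) = 1/(1 + 10^+0.37 + 10^-3.27) = 0.2990
DIC = [CO2*]/α₀ = 3.385×10^-5 / 0.2990 = 0.113 mmol/L

DIC = 0.113 mmol/L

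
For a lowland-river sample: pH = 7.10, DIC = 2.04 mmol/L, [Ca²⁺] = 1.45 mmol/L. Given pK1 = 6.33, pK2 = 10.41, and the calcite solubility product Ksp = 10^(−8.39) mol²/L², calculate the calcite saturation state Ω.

Ω = 0.304

α₂ = 1 / (1 + [H⁺]/K2 + [H⁺]²/(K1K2)) = 1 / (1 + 10^+3.31 + 10^+2.54)
   = 1 / (1 + 2041.7 + 346.74) = 1/2389.5 = 0.0004185
[CO3²⁻] = α₂ × DIC = 0.0004185 × 2.04 = 0.0008537 mmol/L = 0.8537 μmol/L
Ksp = 10^(−8.39) = 4.074×10^-9
Ω = [Ca²⁺][CO3²⁻]/Ksp = (1.45×10^-3)(8.537×10^-7) / 4.074×10^-9 = 0.304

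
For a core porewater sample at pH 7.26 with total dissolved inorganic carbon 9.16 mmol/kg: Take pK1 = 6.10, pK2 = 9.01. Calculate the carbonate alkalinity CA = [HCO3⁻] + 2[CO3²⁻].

CA = [HCO3⁻] + 2[CO3²⁻] = (α₁ + 2α₂)·DIC
At pH 7.26: [H⁺]/K1 = 10^-1.16 = 0.069183, K2/[H⁺] = 10^-1.75 = 0.017783
α₁ = 1/(1 + 0.069183 + 0.017783) = 1/1.0870 = 0.9200; α₂ = α₁·K2/[H⁺] = 0.01636
α₁ + 2α₂ = 0.9527
CA = 0.9527 × 9.16 = 8.73 mmol/kg

CA = 8.73 mmol/kg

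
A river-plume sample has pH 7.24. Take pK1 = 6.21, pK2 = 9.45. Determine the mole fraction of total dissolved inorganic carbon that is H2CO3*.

α₀ = 0.0849

α₀ = 1 / (1 + K1/[H⁺] + K1K2/[H⁺]²) = 1 / (1 + 10^+1.03 + 10^-1.18)
   = 1 / (1 + 10.715 + 0.066069) = 1/11.781 = 0.08488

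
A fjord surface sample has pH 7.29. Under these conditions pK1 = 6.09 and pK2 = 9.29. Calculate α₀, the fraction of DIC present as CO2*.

α₀ = 0.0588

α₀ = 1 / (1 + K1/[H⁺] + K1K2/[H⁺]²) = 1 / (1 + 10^+1.20 + 10^-0.80)
   = 1 / (1 + 15.849 + 0.15849) = 1/17.007 = 0.05880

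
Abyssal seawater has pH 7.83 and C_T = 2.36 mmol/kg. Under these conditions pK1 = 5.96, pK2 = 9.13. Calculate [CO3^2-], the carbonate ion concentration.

α₂ = 1 / (1 + [H⁺]/K2 + [H⁺]²/(K1K2)) = 1 / (1 + 10^+1.30 + 10^-0.57)
   = 1 / (1 + 19.953 + 0.26915) = 1/21.222 = 0.04712
[CO3²⁻] = α₂ × DIC = 0.04712 × 2.36 = 0.111 mmol/kg

[CO3²⁻] = 0.111 mmol/kg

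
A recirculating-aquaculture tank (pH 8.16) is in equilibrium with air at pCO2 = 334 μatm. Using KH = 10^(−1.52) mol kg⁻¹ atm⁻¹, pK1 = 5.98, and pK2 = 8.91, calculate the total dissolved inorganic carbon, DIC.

[CO2*] = KH · pCO2 = 10^(−1.52) × 334×10^-6 = 1.009×10^-5 mol/kg
α₀ = 1/(1 + K1/[H⁺] + K1K2/[H⁺]²) = 1/(1 + 10^+2.18 + 10^+1.43) = 0.005578
DIC = [CO2*]/α₀ = 1.009×10^-5 / 0.005578 = 1.81 mmol/kg

DIC = 1.81 mmol/kg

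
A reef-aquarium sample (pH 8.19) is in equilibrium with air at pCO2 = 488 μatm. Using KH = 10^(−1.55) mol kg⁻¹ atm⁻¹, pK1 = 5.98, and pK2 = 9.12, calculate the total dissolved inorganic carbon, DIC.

[CO2*] = KH · pCO2 = 10^(−1.55) × 488×10^-6 = 1.375×10^-5 mol/kg
α₀ = 1/(1 + K1/[H⁺] + K1K2/[H⁺]²) = 1/(1 + 10^+2.21 + 10^+1.28) = 0.005487
DIC = [CO2*]/α₀ = 1.375×10^-5 / 0.005487 = 2.51 mmol/kg

DIC = 2.51 mmol/kg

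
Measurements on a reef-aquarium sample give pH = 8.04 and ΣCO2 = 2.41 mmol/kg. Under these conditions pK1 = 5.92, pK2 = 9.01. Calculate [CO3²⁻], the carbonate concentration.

[CO3²⁻] = 0.232 mmol/kg

α₂ = 1 / (1 + [H⁺]/K2 + [H⁺]²/(K1K2)) = 1 / (1 + 10^+0.97 + 10^-1.15)
   = 1 / (1 + 9.3325 + 0.070795) = 1/10.403 = 0.09612
[CO3²⁻] = α₂ × DIC = 0.09612 × 2.41 = 0.232 mmol/kg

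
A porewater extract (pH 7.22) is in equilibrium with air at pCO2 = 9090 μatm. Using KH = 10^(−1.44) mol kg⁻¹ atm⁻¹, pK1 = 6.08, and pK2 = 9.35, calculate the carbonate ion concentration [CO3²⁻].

[CO3²⁻] = 0.0338 mmol/kg

[CO2*] = KH · pCO2 = 10^(−1.44) × 9090×10^-6 = 3.300×10^-4 mol/kg
α₀ = 1/(1 + K1/[H⁺] + K1K2/[H⁺]²) = 1/(1 + 10^+1.14 + 10^-0.99) = 0.06709
DIC = [CO2*]/α₀ = 3.300×10^-4 / 0.06709 = 4.920 mmol/kg
[CO3²⁻] = α₂·DIC; α₂ = 0.006865, so [CO3²⁻] = 0.006865 × 4.920 = 0.0338 mmol/kg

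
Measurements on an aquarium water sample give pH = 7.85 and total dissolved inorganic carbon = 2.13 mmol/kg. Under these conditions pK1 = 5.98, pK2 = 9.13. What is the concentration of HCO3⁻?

[HCO3⁻] = 2.00 mmol/kg

α₁ = 1 / (1 + [H⁺]/K1 + K2/[H⁺]) = 1 / (1 + 10^-1.87 + 10^-1.28)
   = 1 / (1 + 0.013490 + 0.052481) = 1/1.0660 = 0.9381
[HCO3⁻] = α₁ × DIC = 0.9381 × 2.13 = 2.00 mmol/kg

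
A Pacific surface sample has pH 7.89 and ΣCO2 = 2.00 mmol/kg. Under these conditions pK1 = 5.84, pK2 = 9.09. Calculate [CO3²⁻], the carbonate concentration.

α₂ = 1 / (1 + [H⁺]/K2 + [H⁺]²/(K1K2)) = 1 / (1 + 10^+1.20 + 10^-0.85)
   = 1 / (1 + 15.849 + 0.14125) = 1/16.990 = 0.05886
[CO3²⁻] = α₂ × DIC = 0.05886 × 2.00 = 0.118 mmol/kg

[CO3²⁻] = 0.118 mmol/kg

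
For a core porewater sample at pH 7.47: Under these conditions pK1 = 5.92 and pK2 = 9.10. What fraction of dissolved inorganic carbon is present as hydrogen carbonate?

α₁ = 0.951

α₁ = 1 / (1 + [H⁺]/K1 + K2/[H⁺]) = 1 / (1 + 10^-1.55 + 10^-1.63)
   = 1 / (1 + 0.028184 + 0.023442) = 1/1.0516 = 0.9509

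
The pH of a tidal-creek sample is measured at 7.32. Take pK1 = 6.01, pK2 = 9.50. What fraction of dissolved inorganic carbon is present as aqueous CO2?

α₀ = 1 / (1 + K1/[H⁺] + K1K2/[H⁺]²) = 1 / (1 + 10^+1.31 + 10^-0.87)
   = 1 / (1 + 20.417 + 0.13490) = 1/21.552 = 0.04640

α₀ = 0.0464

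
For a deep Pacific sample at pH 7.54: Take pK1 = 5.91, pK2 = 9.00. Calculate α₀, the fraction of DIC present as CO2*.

α₀ = 0.0222

α₀ = 1 / (1 + K1/[H⁺] + K1K2/[H⁺]²) = 1 / (1 + 10^+1.63 + 10^+0.17)
   = 1 / (1 + 42.658 + 1.4791) = 1/45.137 = 0.02215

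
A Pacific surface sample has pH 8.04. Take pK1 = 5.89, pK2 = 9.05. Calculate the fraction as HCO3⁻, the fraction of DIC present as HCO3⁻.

α₁ = 0.905

α₁ = 1 / (1 + [H⁺]/K1 + K2/[H⁺]) = 1 / (1 + 10^-2.15 + 10^-1.01)
   = 1 / (1 + 0.0070795 + 0.097724) = 1/1.1048 = 0.9051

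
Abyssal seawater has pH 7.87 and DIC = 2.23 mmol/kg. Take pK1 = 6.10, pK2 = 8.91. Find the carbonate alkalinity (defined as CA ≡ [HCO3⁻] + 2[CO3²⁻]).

CA = [HCO3⁻] + 2[CO3²⁻] = (α₁ + 2α₂)·DIC
At pH 7.87: [H⁺]/K1 = 10^-1.77 = 0.016982, K2/[H⁺] = 10^-1.04 = 0.091201
α₁ = 1/(1 + 0.016982 + 0.091201) = 1/1.1082 = 0.9024; α₂ = α₁·K2/[H⁺] = 0.08230
α₁ + 2α₂ = 1.0670
CA = 1.0670 × 2.23 = 2.38 mmol/kg

CA = 2.38 mmol/kg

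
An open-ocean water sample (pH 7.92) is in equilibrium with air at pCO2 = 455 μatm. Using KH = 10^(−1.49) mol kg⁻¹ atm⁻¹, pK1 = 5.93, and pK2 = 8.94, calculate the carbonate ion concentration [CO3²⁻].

[CO2*] = KH · pCO2 = 10^(−1.49) × 455×10^-6 = 1.472×10^-5 mol/kg
α₀ = 1/(1 + K1/[H⁺] + K1K2/[H⁺]²) = 1/(1 + 10^+1.99 + 10^+0.97) = 0.009254
DIC = [CO2*]/α₀ = 1.472×10^-5 / 0.009254 = 1.591 mmol/kg
[CO3²⁻] = α₂·DIC; α₂ = 0.08637, so [CO3²⁻] = 0.08637 × 1.591 = 0.137 mmol/kg

[CO3²⁻] = 0.137 mmol/kg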